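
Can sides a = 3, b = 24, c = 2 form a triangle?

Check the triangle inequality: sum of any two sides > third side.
a + b vs c: 3 + 24 = 27 > 2  ✓
a + c vs b: 3 + 2 = 5 ≤ 24  ✗
b + c vs a: 24 + 2 = 26 > 3  ✓

No: 3 + 2 = 5 is not > 24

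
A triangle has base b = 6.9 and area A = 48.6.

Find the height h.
A = ½·b·h  ⇒  h = 2A/b = 2·48.6/6.9 = 97.2/6.9 ≈ 14.087

h = 14.09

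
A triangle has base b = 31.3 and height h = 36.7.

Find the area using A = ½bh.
A = ½·b·h = ½·31.3·36.7 = ½·1148.71 = 574.355

Area = 574.355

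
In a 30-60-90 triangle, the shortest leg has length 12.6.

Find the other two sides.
In a 30-60-90 triangle the sides are in ratio 1 : √3 : 2 (short leg : long leg : hypotenuse).
Long leg = 12.6·√3 ≈ 12.6·1.73205 ≈ 21.8238
Hypotenuse = 2·12.6 = 25.2

Long leg = 12.6√3 = 21.82, Hypotenuse = 25.2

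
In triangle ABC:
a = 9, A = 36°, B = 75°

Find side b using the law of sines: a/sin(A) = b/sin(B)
a/sin(A) = b/sin(B)  ⇒  b = a·sin(B)/sin(A) = 9·sin(75°)/sin(36°)
sin(75°) ≈ 0.965926, sin(36°) ≈ 0.587785
b ≈ 9·0.965926/0.587785 ≈ 8.69333/0.587785 ≈ 14.79

b = 14.79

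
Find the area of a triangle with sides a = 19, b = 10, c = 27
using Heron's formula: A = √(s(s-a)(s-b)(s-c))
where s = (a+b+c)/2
s = (19 + 10 + 27)/2 = 56/2 = 28
s − a = 9, s − b = 18, s − c = 1
s(s−a)(s−b)(s−c) = 28·9·18·1 = 4536
Area = √4536 ≈ 67.3498

s = 28.0, Area = 67.35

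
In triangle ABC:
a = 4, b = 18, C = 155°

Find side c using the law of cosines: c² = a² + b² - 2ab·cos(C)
c² = 4² + 18² − 2·4·18·cos(155°)
cos(155°) ≈ -0.906308
c² ≈ 16 + 324 − 144·(-0.906308) ≈ 340 + 130.508 ≈ 470.508
c ≈ √470.508 ≈ 21.6912

c = 21.69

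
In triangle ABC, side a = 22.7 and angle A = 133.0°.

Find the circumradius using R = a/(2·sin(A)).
R = a/(2·sin(A)) = 22.7/(2·sin(133.0°))
sin(133.0°) ≈ 0.731354
R ≈ 22.7/(2·0.731354) = 22.7/1.46271 ≈ 15.5192

R = 15.52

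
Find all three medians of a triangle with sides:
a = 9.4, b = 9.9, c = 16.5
Median formula: m_a = ½√(2b² + 2c² − a²) (and cyclically). a² = 88.36, b² = 98.01, c² = 272.25.
m_a = ½√(2·98.01 + 2·272.25 − 88.36) = ½√652.16 ≈ ½·25.5374 ≈ 12.7687
m_b = ½√(2·88.36 + 2·272.25 − 98.01) = ½√623.21 ≈ ½·24.9642 ≈ 12.4821
m_c = ½√(2·88.36 + 2·98.01 − 272.25) = ½√100.49 ≈ ½·10.0245 ≈ 5.01224

m_a = 12.77, m_b = 12.48, m_c = 5.012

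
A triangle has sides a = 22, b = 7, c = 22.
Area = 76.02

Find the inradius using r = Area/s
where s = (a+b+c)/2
s = (22 + 7 + 22)/2 = 51/2 = 25.5
r = Area/s = 76.02/25.5 ≈ 2.98118

r = 2.981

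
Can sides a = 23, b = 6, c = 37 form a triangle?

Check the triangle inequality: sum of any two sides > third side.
a + b vs c: 23 + 6 = 29 ≤ 37  ✗
a + c vs b: 23 + 37 = 60 > 6  ✓
b + c vs a: 6 + 37 = 43 > 23  ✓

No: 23 + 6 = 29 is not > 37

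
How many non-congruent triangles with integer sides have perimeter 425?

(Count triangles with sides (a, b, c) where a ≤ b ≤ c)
Let a ≤ b ≤ c with a + b + c = 425. The only binding inequality is a + b > c, i.e. 425 − c > c, so c < 425/2; and c ≥ 425/3 since c is the largest side.
So 142 ≤ c ≤ 212. For each c, b runs from ⌈(425 − c)/2⌉ up to c (then a = 425 − b − c satisfies 1 ≤ a ≤ b automatically), giving c − ⌈(425 − c)/2⌉ + 1 choices.
Summing over c: 1 + 3 + 4 + 6 + … + 105 + 106  (71 terms, c = 142, …, 212) = 3816
Check (closed form: nearest integer to p²/48 for even p, (p+3)²/48 for odd p): (425+3)²/48 = 428²/48 = 183184/48 ≈ 3816.33 → 3816

3816 triangles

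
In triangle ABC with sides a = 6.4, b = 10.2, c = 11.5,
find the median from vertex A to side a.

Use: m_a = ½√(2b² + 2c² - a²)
m_a = ½√(2·10.2² + 2·11.5² − 6.4²) = ½√(2·104.04 + 2·132.25 − 40.96) = ½√(208.08 + 264.5 − 40.96) = ½√431.62
√431.62 ≈ 20.7755, so m_a ≈ 10.3877

m_a = 10.39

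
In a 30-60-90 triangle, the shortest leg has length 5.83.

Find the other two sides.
In a 30-60-90 triangle the sides are in ratio 1 : √3 : 2 (short leg : long leg : hypotenuse).
Long leg = 5.83·√3 ≈ 5.83·1.73205 ≈ 10.0979
Hypotenuse = 2·5.83 = 11.66

Long leg = 5.83√3 = 10.1, Hypotenuse = 11.66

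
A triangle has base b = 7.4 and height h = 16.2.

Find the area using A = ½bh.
A = ½·b·h = ½·7.4·16.2 = ½·119.88 = 59.94

Area = 59.94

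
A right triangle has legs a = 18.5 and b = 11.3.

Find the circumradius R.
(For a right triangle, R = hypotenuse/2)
Hypotenuse c = √(a² + b²) = √(342.25 + 127.69) = √469.94 ≈ 21.6781
R = c/2 ≈ 21.6781/2 ≈ 10.839

R = 10.84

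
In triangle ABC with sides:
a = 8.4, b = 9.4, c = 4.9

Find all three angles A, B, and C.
Law of cosines for each angle (a² = 70.56, b² = 88.36, c² = 24.01):
cos(A) = (b² + c² − a²)/(2bc) = (88.36 + 24.01 − 70.56)/(2·9.4·4.9) = 41.81/92.12 ≈ 0.453865  ⇒  A ≈ 63.0081°
cos(B) = (a² + c² − b²)/(2ac) = (70.56 + 24.01 − 88.36)/(2·8.4·4.9) = 6.21/82.32 ≈ 0.0754373  ⇒  B ≈ 85.6737°
cos(C) = (a² + b² − c²)/(2ab) = (70.56 + 88.36 − 24.01)/(2·8.4·9.4) = 134.91/157.92 ≈ 0.854293  ⇒  C ≈ 31.3182°
Check: A + B + C ≈ 180°

A = 63.01°, B = 85.67°, C = 31.32°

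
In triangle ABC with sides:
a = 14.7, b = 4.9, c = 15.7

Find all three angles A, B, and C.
Law of cosines for each angle (a² = 216.09, b² = 24.01, c² = 246.49):
cos(A) = (b² + c² − a²)/(2bc) = (24.01 + 246.49 − 216.09)/(2·4.9·15.7) = 54.41/153.86 ≈ 0.353633  ⇒  A ≈ 69.2903°
cos(B) = (a² + c² − b²)/(2ac) = (216.09 + 246.49 − 24.01)/(2·14.7·15.7) = 438.57/461.58 ≈ 0.950149  ⇒  B ≈ 18.1674°
cos(C) = (a² + b² − c²)/(2ab) = (216.09 + 24.01 − 246.49)/(2·14.7·4.9) = -6.39/144.06 ≈ -0.0443565  ⇒  C ≈ 92.5423°
Check: A + B + C ≈ 180°

A = 69.29°, B = 18.17°, C = 92.54°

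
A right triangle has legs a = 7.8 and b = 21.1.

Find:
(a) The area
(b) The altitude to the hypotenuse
(a) The legs are perpendicular, so Area = ½·a·b = ½·7.8·21.1 = ½·164.58 = 82.29
(b) Hypotenuse c = √(a² + b²) = √(60.84 + 445.21) = √506.05 ≈ 22.4956
    Area = ½·c·h_c  ⇒  h_c = 2·Area/c = 164.58/22.4956 ≈ 7.31611

Area = 82.29, h_c = 7.316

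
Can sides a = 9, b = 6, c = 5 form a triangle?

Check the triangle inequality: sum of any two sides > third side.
a + b vs c: 9 + 6 = 15 > 5  ✓
a + c vs b: 9 + 5 = 14 > 6  ✓
b + c vs a: 6 + 5 = 11 > 9  ✓

Yes, triangle inequality satisfied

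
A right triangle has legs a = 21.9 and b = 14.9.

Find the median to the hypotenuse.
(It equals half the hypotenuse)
Hypotenuse c = √(a² + b²) = √(479.61 + 222.01) = √701.62 ≈ 26.4881
Median to hypotenuse = c/2 ≈ 26.4881/2 ≈ 13.2441

Median = 13.24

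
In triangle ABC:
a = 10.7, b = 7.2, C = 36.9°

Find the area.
Two sides and the included angle (SAS): A = ½·a·b·sin(C) = ½·10.7·7.2·sin(36.9°)
sin(36.9°) ≈ 0.60042
A ≈ ½·77.04·0.60042 = 38.52·0.60042 ≈ 23.1282

Area = 23.13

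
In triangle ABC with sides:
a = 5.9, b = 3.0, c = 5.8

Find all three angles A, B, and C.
Law of cosines for each angle (a² = 34.81, b² = 9, c² = 33.64):
cos(A) = (b² + c² − a²)/(2bc) = (9 + 33.64 − 34.81)/(2·3.0·5.8) = 7.83/34.8 ≈ 0.225  ⇒  A ≈ 76.9971°
cos(B) = (a² + c² − b²)/(2ac) = (34.81 + 33.64 − 9)/(2·5.9·5.8) = 59.45/68.44 ≈ 0.868644  ⇒  B ≈ 29.6985°
cos(C) = (a² + b² − c²)/(2ab) = (34.81 + 9 − 33.64)/(2·5.9·3.0) = 10.17/35.4 ≈ 0.287288  ⇒  C ≈ 73.3043°
Check: A + B + C ≈ 180°

A = 77°, B = 29.7°, C = 73.3°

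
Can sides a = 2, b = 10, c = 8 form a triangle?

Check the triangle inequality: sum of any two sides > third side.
a + b vs c: 2 + 10 = 12 > 8  ✓
a + c vs b: 2 + 8 = 10 ≤ 10  ✗
b + c vs a: 10 + 8 = 18 > 2  ✓

No: 2 + 8 = 10 is not > 10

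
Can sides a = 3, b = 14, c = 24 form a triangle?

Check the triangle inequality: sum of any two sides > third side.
a + b vs c: 3 + 14 = 17 ≤ 24  ✗
a + c vs b: 3 + 24 = 27 > 14  ✓
b + c vs a: 14 + 24 = 38 > 3  ✓

No: 3 + 14 = 17 is not > 24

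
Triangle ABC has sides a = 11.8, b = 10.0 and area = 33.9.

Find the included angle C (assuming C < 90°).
Area = ½·a·b·sin(C)  ⇒  sin(C) = 2·Area/(a·b) = 2·33.9/(11.8·10.0) = 67.8/118 ≈ 0.574576
C = arcsin(0.574576) ≈ 35.07° (taking the acute solution since C < 90°)

C = 35.07°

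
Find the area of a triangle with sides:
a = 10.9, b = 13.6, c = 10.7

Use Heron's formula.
s = (10.9 + 13.6 + 10.7)/2 = 35.2/2 = 17.6
s − a = 6.7, s − b = 4, s − c = 6.9
s(s−a)(s−b)(s−c) = 17.6·6.7·4·6.9 ≈ 3254.59
Area = √3254.59 ≈ 57.049

Area = 57.05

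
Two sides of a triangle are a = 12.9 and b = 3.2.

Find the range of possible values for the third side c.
Triangle inequality: |a − b| < c < a + b
|a − b| = |12.9 − 3.2| = 9.7
a + b = 12.9 + 3.2 = 16.1

9.7 < c < 16.1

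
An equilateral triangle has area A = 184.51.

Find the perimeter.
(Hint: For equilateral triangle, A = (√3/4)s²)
A = (√3/4)s²  ⇒  s² = 4A/√3 = 4·184.51/√3 = 738.04/1.73205 ≈ 426.108
s ≈ √426.108 ≈ 20.6424
Perimeter = 3s ≈ 3·20.6424 ≈ 61.9271

Perimeter = 61.93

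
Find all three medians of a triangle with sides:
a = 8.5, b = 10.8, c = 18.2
Median formula: m_a = ½√(2b² + 2c² − a²) (and cyclically). a² = 72.25, b² = 116.64, c² = 331.24.
m_a = ½√(2·116.64 + 2·331.24 − 72.25) = ½√823.51 ≈ ½·28.6969 ≈ 14.3484
m_b = ½√(2·72.25 + 2·331.24 − 116.64) = ½√690.34 ≈ ½·26.2743 ≈ 13.1372
m_c = ½√(2·72.25 + 2·116.64 − 331.24) = ½√46.54 ≈ ½·6.82202 ≈ 3.41101

m_a = 14.35, m_b = 13.14, m_c = 3.411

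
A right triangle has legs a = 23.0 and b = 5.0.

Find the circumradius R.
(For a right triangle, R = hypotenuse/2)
Hypotenuse c = √(a² + b²) = √(529 + 25) = √554 ≈ 23.5372
R = c/2 ≈ 23.5372/2 ≈ 11.7686

R = 11.77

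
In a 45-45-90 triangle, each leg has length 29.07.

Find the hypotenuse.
In a 45-45-90 triangle the sides are in ratio 1 : 1 : √2, so hypotenuse = leg·√2.
Hypotenuse = 29.07·√2 ≈ 29.07·1.41421 ≈ 41.1112

Hypotenuse = 29.07√2 = 41.11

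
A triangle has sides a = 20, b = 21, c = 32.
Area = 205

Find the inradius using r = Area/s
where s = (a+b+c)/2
s = (20 + 21 + 32)/2 = 73/2 = 36.5
r = Area/s = 205/36.5 ≈ 5.61644

r = 5.616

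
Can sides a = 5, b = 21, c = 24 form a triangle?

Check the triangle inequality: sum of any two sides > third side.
a + b vs c: 5 + 21 = 26 > 24  ✓
a + c vs b: 5 + 24 = 29 > 21  ✓
b + c vs a: 21 + 24 = 45 > 5  ✓

Yes, triangle inequality satisfied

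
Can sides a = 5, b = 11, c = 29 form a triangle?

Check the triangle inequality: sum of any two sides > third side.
a + b vs c: 5 + 11 = 16 ≤ 29  ✗
a + c vs b: 5 + 29 = 34 > 11  ✓
b + c vs a: 11 + 29 = 40 > 5  ✓

No: 5 + 11 = 16 is not > 29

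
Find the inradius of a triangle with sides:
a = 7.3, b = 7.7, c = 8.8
r = Area/s where s is the semi-perimeter.
s = (7.3 + 7.7 + 8.8)/2 = 23.8/2 = 11.9
Area = √(s(s−a)(s−b)(s−c)) = √(11.9·4.6·4.2·3.1) ≈ √712.715 ≈ 26.6967
r ≈ 26.6967/11.9 ≈ 2.24342

r = 2.243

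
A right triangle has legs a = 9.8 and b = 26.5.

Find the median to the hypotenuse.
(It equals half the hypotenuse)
Hypotenuse c = √(a² + b²) = √(96.04 + 702.25) = √798.29 ≈ 28.254
Median to hypotenuse = c/2 ≈ 28.254/2 ≈ 14.127

Median = 14.13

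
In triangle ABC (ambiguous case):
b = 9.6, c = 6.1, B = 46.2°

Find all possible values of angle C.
b/sin(B) = c/sin(C)  ⇒  sin(C) = c·sin(B)/b = 6.1·sin(46.2°)/9.6
sin(46.2°) ≈ 0.72176
sin(C) ≈ 6.1·0.72176/9.6 ≈ 4.40274/9.6 ≈ 0.458618
Candidate 1: C₁ = arcsin(0.458618) ≈ 27.298°  →  A = 180° − 46.2° − 27.298° ≈ 106.502° > 0, valid
Candidate 2: C₂ = 180° − C₁ ≈ 152.702°  →  A = 180° − 46.2° − 152.702° ≈ -18.902° ≤ 0, not a valid triangle

C = 27.3° (one solution)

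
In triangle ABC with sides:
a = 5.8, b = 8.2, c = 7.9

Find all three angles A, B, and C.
Law of cosines for each angle (a² = 33.64, b² = 67.24, c² = 62.41):
cos(A) = (b² + c² − a²)/(2bc) = (67.24 + 62.41 − 33.64)/(2·8.2·7.9) = 96.01/129.56 ≈ 0.741047  ⇒  A ≈ 42.1794°
cos(B) = (a² + c² − b²)/(2ac) = (33.64 + 62.41 − 67.24)/(2·5.8·7.9) = 28.81/91.64 ≈ 0.314382  ⇒  B ≈ 71.6765°
cos(C) = (a² + b² − c²)/(2ab) = (33.64 + 67.24 − 62.41)/(2·5.8·8.2) = 38.47/95.12 ≈ 0.404437  ⇒  C ≈ 66.1442°
Check: A + B + C ≈ 180°

A = 42.18°, B = 71.68°, C = 66.14°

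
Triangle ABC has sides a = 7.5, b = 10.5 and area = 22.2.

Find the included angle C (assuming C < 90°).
Area = ½·a·b·sin(C)  ⇒  sin(C) = 2·Area/(a·b) = 2·22.2/(7.5·10.5) = 44.4/78.75 ≈ 0.56381
C = arcsin(0.56381) ≈ 34.3197° (taking the acute solution since C < 90°)

C = 34.32°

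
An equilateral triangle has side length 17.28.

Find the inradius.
r = Area/s with s the semi-perimeter.
Area = (√3/4)·17.28² = (√3/4)·298.5984 ≈ 0.433013·298.5984 ≈ 129.297
s = 3·17.28/2 = 25.92
r ≈ 129.297/25.92 ≈ 4.98831
(Equivalently r = side/(2√3) = 17.28/3.4641 ≈ 4.98831.)

r = 4.988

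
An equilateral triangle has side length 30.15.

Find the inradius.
r = Area/s with s the semi-perimeter.
Area = (√3/4)·30.15² = (√3/4)·909.0225 ≈ 0.433013·909.0225 ≈ 393.618
s = 3·30.15/2 = 45.225
r ≈ 393.618/45.225 ≈ 8.70356
(Equivalently r = side/(2√3) = 30.15/3.4641 ≈ 8.70356.)

r = 8.704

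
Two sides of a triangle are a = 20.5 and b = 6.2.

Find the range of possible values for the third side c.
Triangle inequality: |a − b| < c < a + b
|a − b| = |20.5 − 6.2| = 14.3
a + b = 20.5 + 6.2 = 26.7

14.3 < c < 26.7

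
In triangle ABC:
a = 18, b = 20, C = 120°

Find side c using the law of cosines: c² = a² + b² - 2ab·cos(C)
c² = 18² + 20² − 2·18·20·cos(120°)
cos(120°) ≈ -0.5
c² ≈ 324 + 400 − 720·(-0.5) ≈ 724 + 360 ≈ 1084
c ≈ √1084 ≈ 32.9242

c = 32.92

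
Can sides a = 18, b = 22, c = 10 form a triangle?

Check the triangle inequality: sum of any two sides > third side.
a + b vs c: 18 + 22 = 40 > 10  ✓
a + c vs b: 18 + 10 = 28 > 22  ✓
b + c vs a: 22 + 10 = 32 > 18  ✓

Yes, triangle inequality satisfied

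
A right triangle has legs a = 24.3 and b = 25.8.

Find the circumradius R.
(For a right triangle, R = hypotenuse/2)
Hypotenuse c = √(a² + b²) = √(590.49 + 665.64) = √1256.13 ≈ 35.4419
R = c/2 ≈ 35.4419/2 ≈ 17.721

R = 17.72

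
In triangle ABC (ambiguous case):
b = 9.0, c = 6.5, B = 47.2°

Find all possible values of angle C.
b/sin(B) = c/sin(C)  ⇒  sin(C) = c·sin(B)/b = 6.5·sin(47.2°)/9.0
sin(47.2°) ≈ 0.73373
sin(C) ≈ 6.5·0.73373/9.0 ≈ 4.76924/9.0 ≈ 0.529916
Candidate 1: C₁ = arcsin(0.529916) ≈ 31.9998°  →  A = 180° − 47.2° − 31.9998° ≈ 100.8° > 0, valid
Candidate 2: C₂ = 180° − C₁ ≈ 148°  →  A = 180° − 47.2° − 148° ≈ -15.2002° ≤ 0, not a valid triangle

C = 32° (one solution)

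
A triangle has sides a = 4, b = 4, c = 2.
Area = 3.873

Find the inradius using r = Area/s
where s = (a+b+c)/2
s = (4 + 4 + 2)/2 = 10/2 = 5
r = Area/s = 3.873/5 ≈ 0.7746

r = 0.7746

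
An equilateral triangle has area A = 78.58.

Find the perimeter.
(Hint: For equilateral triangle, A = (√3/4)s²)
A = (√3/4)s²  ⇒  s² = 4A/√3 = 4·78.58/√3 = 314.32/1.73205 ≈ 181.473
s ≈ √181.473 ≈ 13.4712
Perimeter = 3s ≈ 3·13.4712 ≈ 40.4135

Perimeter = 40.41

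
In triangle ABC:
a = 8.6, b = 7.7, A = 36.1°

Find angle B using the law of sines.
a/sin(A) = b/sin(B)  ⇒  sin(B) = b·sin(A)/a = 7.7·sin(36.1°)/8.6
sin(36.1°) ≈ 0.589196
sin(B) ≈ 7.7·0.589196/8.6 ≈ 4.53681/8.6 ≈ 0.527536
B = arcsin(0.527536) ≈ 31.8391°
(Since b ≤ a we need B ≤ A, so the obtuse alternative 180° − 31.8391° ≈ 148.161° is rejected.)

B = 31.84°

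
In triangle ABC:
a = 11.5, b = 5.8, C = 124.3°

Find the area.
Two sides and the included angle (SAS): A = ½·a·b·sin(C) = ½·11.5·5.8·sin(124.3°)
sin(124.3°) ≈ 0.826098
A ≈ ½·66.7·0.826098 = 33.35·0.826098 ≈ 27.5504

Area = 27.55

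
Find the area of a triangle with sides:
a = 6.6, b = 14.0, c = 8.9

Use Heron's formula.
s = (6.6 + 14.0 + 8.9)/2 = 29.5/2 = 14.75
s − a = 8.15, s − b = 0.75, s − c = 5.85
s(s−a)(s−b)(s−c) = 14.75·8.15·0.75·5.85 ≈ 527.432
Area = √527.432 ≈ 22.9659

Area = 22.97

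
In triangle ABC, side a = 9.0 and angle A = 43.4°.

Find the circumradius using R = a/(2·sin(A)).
R = a/(2·sin(A)) = 9.0/(2·sin(43.4°))
sin(43.4°) ≈ 0.687088
R ≈ 9.0/(2·0.687088) = 9.0/1.37418 ≈ 6.54938

R = 6.549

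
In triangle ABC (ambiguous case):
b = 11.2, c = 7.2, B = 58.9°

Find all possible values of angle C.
b/sin(B) = c/sin(C)  ⇒  sin(C) = c·sin(B)/b = 7.2·sin(58.9°)/11.2
sin(58.9°) ≈ 0.856267
sin(C) ≈ 7.2·0.856267/11.2 ≈ 6.16512/11.2 ≈ 0.550457
Candidate 1: C₁ = arcsin(0.550457) ≈ 33.3984°  →  A = 180° − 58.9° − 33.3984° ≈ 87.7016° > 0, valid
Candidate 2: C₂ = 180° − C₁ ≈ 146.602°  →  A = 180° − 58.9° − 146.602° ≈ -25.5016° ≤ 0, not a valid triangle

C = 33.4° (one solution)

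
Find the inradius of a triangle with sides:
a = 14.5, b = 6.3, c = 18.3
r = Area/s where s is the semi-perimeter.
s = (14.5 + 6.3 + 18.3)/2 = 39.1/2 = 19.55
Area = √(s(s−a)(s−b)(s−c)) = √(19.55·5.05·13.25·1.25) ≈ √1635.17 ≈ 40.4373
r ≈ 40.4373/19.55 ≈ 2.0684

r = 2.068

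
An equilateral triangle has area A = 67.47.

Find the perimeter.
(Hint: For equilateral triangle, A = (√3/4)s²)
A = (√3/4)s²  ⇒  s² = 4A/√3 = 4·67.47/√3 = 269.88/1.73205 ≈ 155.815
s ≈ √155.815 ≈ 12.4826
Perimeter = 3s ≈ 3·12.4826 ≈ 37.4478

Perimeter = 37.45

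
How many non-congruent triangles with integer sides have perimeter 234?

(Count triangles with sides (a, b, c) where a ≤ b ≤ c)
Let a ≤ b ≤ c with a + b + c = 234. The only binding inequality is a + b > c, i.e. 234 − c > c, so c < 234/2; and c ≥ 234/3 since c is the largest side.
So 78 ≤ c ≤ 116. For each c, b runs from ⌈(234 − c)/2⌉ up to c (then a = 234 − b − c satisfies 1 ≤ a ≤ b automatically), giving c − ⌈(234 − c)/2⌉ + 1 choices.
Summing over c: 1 + 2 + 4 + 5 + … + 56 + 58  (39 terms, c = 78, …, 116) = 1141
Check (closed form: nearest integer to p²/48 for even p, (p+3)²/48 for odd p): 234²/48 = 54756/48 ≈ 1140.75 → 1141

1141 triangles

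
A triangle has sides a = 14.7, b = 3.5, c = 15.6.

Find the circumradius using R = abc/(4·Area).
First find the area with Heron's formula.
s = (14.7 + 3.5 + 15.6)/2 = 16.9
Area = √(s(s−a)(s−b)(s−c)) = √(16.9·2.2·13.4·1.3) ≈ √647.676 ≈ 25.4495
abc = 14.7·3.5·15.6 = 802.62
R = abc/(4·Area) ≈ 802.62/(4·25.4495) = 802.62/101.798 ≈ 7.88445

R = 7.884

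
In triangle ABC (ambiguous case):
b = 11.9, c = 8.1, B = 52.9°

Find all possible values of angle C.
b/sin(B) = c/sin(C)  ⇒  sin(C) = c·sin(B)/b = 8.1·sin(52.9°)/11.9
sin(52.9°) ≈ 0.797584
sin(C) ≈ 8.1·0.797584/11.9 ≈ 6.46043/11.9 ≈ 0.542893
Candidate 1: C₁ = arcsin(0.542893) ≈ 32.8808°  →  A = 180° − 52.9° − 32.8808° ≈ 94.2192° > 0, valid
Candidate 2: C₂ = 180° − C₁ ≈ 147.119°  →  A = 180° − 52.9° − 147.119° ≈ -20.0192° ≤ 0, not a valid triangle

C = 32.88° (one solution)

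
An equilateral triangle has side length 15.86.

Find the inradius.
r = Area/s with s the semi-perimeter.
Area = (√3/4)·15.86² = (√3/4)·251.5396 ≈ 0.433013·251.5396 ≈ 108.92
s = 3·15.86/2 = 23.79
r ≈ 108.92/23.79 ≈ 4.57839
(Equivalently r = side/(2√3) = 15.86/3.4641 ≈ 4.57839.)

r = 4.578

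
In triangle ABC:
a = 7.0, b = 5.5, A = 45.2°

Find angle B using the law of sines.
a/sin(A) = b/sin(B)  ⇒  sin(B) = b·sin(A)/a = 5.5·sin(45.2°)/7.0
sin(45.2°) ≈ 0.709571
sin(B) ≈ 5.5·0.709571/7.0 ≈ 3.90264/7.0 ≈ 0.55752
B = arcsin(0.55752) ≈ 33.8845°
(Since b ≤ a we need B ≤ A, so the obtuse alternative 180° − 33.8845° ≈ 146.116° is rejected.)

B = 33.88°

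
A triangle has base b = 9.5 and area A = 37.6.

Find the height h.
A = ½·b·h  ⇒  h = 2A/b = 2·37.6/9.5 = 75.2/9.5 ≈ 7.91579

h = 7.916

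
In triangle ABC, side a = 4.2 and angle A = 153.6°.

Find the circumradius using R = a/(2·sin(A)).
R = a/(2·sin(A)) = 4.2/(2·sin(153.6°))
sin(153.6°) ≈ 0.444635
R ≈ 4.2/(2·0.444635) = 4.2/0.88927 ≈ 4.72297

R = 4.723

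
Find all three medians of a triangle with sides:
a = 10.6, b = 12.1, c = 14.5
Median formula: m_a = ½√(2b² + 2c² − a²) (and cyclically). a² = 112.36, b² = 146.41, c² = 210.25.
m_a = ½√(2·146.41 + 2·210.25 − 112.36) = ½√600.96 ≈ ½·24.5145 ≈ 12.2572
m_b = ½√(2·112.36 + 2·210.25 − 146.41) = ½√498.81 ≈ ½·22.3341 ≈ 11.167
m_c = ½√(2·112.36 + 2·146.41 − 210.25) = ½√307.29 ≈ ½·17.5297 ≈ 8.76484

m_a = 12.26, m_b = 11.17, m_c = 8.765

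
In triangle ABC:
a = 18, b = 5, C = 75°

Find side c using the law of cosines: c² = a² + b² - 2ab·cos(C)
c² = 18² + 5² − 2·18·5·cos(75°)
cos(75°) ≈ 0.258819
c² ≈ 324 + 25 − 180·(0.258819) ≈ 349 − 46.5874 ≈ 302.413
c ≈ √302.413 ≈ 17.39

c = 17.39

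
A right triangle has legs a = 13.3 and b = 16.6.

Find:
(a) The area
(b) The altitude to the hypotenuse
(a) The legs are perpendicular, so Area = ½·a·b = ½·13.3·16.6 = ½·220.78 = 110.39
(b) Hypotenuse c = √(a² + b²) = √(176.89 + 275.56) = √452.45 ≈ 21.2709
    Area = ½·c·h_c  ⇒  h_c = 2·Area/c = 220.78/21.2709 ≈ 10.3795

Area = 110.39, h_c = 10.38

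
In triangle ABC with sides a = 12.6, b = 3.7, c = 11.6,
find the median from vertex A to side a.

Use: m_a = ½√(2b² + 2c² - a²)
m_a = ½√(2·3.7² + 2·11.6² − 12.6²) = ½√(2·13.69 + 2·134.56 − 158.76) = ½√(27.38 + 269.12 − 158.76) = ½√137.74
√137.74 ≈ 11.7363, so m_a ≈ 5.86813

m_a = 5.868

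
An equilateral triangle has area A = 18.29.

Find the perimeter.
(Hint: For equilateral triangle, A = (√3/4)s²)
A = (√3/4)s²  ⇒  s² = 4A/√3 = 4·18.29/√3 = 73.16/1.73205 ≈ 42.2389
s ≈ √42.2389 ≈ 6.49915
Perimeter = 3s ≈ 3·6.49915 ≈ 19.4974

Perimeter = 19.5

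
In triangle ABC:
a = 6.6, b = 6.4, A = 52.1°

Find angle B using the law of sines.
a/sin(A) = b/sin(B)  ⇒  sin(B) = b·sin(A)/a = 6.4·sin(52.1°)/6.6
sin(52.1°) ≈ 0.789084
sin(B) ≈ 6.4·0.789084/6.6 ≈ 5.05014/6.6 ≈ 0.765172
B = arcsin(0.765172) ≈ 49.9223°
(Since b ≤ a we need B ≤ A, so the obtuse alternative 180° − 49.9223° ≈ 130.078° is rejected.)

B = 49.92°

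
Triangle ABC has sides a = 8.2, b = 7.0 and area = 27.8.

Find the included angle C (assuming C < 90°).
Area = ½·a·b·sin(C)  ⇒  sin(C) = 2·Area/(a·b) = 2·27.8/(8.2·7.0) = 55.6/57.4 ≈ 0.968641
C = arcsin(0.968641) ≈ 75.6134° (taking the acute solution since C < 90°)

C = 75.61°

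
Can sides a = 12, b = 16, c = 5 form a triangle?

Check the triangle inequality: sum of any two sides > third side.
a + b vs c: 12 + 16 = 28 > 5  ✓
a + c vs b: 12 + 5 = 17 > 16  ✓
b + c vs a: 16 + 5 = 21 > 12  ✓

Yes, triangle inequality satisfied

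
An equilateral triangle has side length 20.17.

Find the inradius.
r = Area/s with s the semi-perimeter.
Area = (√3/4)·20.17² = (√3/4)·406.8289 ≈ 0.433013·406.8289 ≈ 176.162
s = 3·20.17/2 = 30.255
r ≈ 176.162/30.255 ≈ 5.82258
(Equivalently r = side/(2√3) = 20.17/3.4641 ≈ 5.82258.)

r = 5.823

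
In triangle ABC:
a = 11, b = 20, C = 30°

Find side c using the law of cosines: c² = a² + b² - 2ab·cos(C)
c² = 11² + 20² − 2·11·20·cos(30°)
cos(30°) ≈ 0.866025
c² ≈ 121 + 400 − 440·(0.866025) ≈ 521 − 381.051 ≈ 139.949
c ≈ √139.949 ≈ 11.83

c = 11.83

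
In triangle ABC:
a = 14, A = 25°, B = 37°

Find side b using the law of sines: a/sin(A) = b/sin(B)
a/sin(A) = b/sin(B)  ⇒  b = a·sin(B)/sin(A) = 14·sin(37°)/sin(25°)
sin(37°) ≈ 0.601815, sin(25°) ≈ 0.422618
b ≈ 14·0.601815/0.422618 ≈ 8.42541/0.422618 ≈ 19.9362

b = 19.94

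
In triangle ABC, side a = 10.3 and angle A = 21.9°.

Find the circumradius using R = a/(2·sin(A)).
R = a/(2·sin(A)) = 10.3/(2·sin(21.9°))
sin(21.9°) ≈ 0.372988
R ≈ 10.3/(2·0.372988) = 10.3/0.745976 ≈ 13.8074

R = 13.81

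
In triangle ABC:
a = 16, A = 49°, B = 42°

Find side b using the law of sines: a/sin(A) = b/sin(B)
a/sin(A) = b/sin(B)  ⇒  b = a·sin(B)/sin(A) = 16·sin(42°)/sin(49°)
sin(42°) ≈ 0.669131, sin(49°) ≈ 0.75471
b ≈ 16·0.669131/0.75471 ≈ 10.7061/0.75471 ≈ 14.1857

b = 14.19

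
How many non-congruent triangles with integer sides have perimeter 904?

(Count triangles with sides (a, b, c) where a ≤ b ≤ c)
Let a ≤ b ≤ c with a + b + c = 904. The only binding inequality is a + b > c, i.e. 904 − c > c, so c < 904/2; and c ≥ 904/3 since c is the largest side.
So 302 ≤ c ≤ 451. For each c, b runs from ⌈(904 − c)/2⌉ up to c (then a = 904 − b − c satisfies 1 ≤ a ≤ b automatically), giving c − ⌈(904 − c)/2⌉ + 1 choices.
Summing over c: 2 + 3 + 5 + 6 + … + 224 + 225  (150 terms, c = 302, …, 451) = 17025
Check (closed form: nearest integer to p²/48 for even p, (p+3)²/48 for odd p): 904²/48 = 817216/48 ≈ 17025.33 → 17025

17025 triangles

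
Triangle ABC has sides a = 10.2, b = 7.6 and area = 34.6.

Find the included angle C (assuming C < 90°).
Area = ½·a·b·sin(C)  ⇒  sin(C) = 2·Area/(a·b) = 2·34.6/(10.2·7.6) = 69.2/77.52 ≈ 0.892673
C = arcsin(0.892673) ≈ 63.2111° (taking the acute solution since C < 90°)

C = 63.21°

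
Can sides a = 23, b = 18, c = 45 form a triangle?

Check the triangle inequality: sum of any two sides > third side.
a + b vs c: 23 + 18 = 41 ≤ 45  ✗
a + c vs b: 23 + 45 = 68 > 18  ✓
b + c vs a: 18 + 45 = 63 > 23  ✓

No: 23 + 18 = 41 is not > 45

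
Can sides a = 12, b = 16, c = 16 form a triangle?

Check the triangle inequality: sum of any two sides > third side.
a + b vs c: 12 + 16 = 28 > 16  ✓
a + c vs b: 12 + 16 = 28 > 16  ✓
b + c vs a: 16 + 16 = 32 > 12  ✓

Yes, triangle inequality satisfied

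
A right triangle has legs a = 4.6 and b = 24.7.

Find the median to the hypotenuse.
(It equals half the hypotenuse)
Hypotenuse c = √(a² + b²) = √(21.16 + 610.09) = √631.25 ≈ 25.1247
Median to hypotenuse = c/2 ≈ 25.1247/2 ≈ 12.5623

Median = 12.56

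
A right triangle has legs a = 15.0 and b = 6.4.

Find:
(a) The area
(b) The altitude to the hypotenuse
(a) The legs are perpendicular, so Area = ½·a·b = ½·15.0·6.4 = ½·96 = 48
(b) Hypotenuse c = √(a² + b²) = √(225 + 40.96) = √265.96 ≈ 16.3083
    Area = ½·c·h_c  ⇒  h_c = 2·Area/c = 96/16.3083 ≈ 5.88658

Area = 48, h_c = 5.887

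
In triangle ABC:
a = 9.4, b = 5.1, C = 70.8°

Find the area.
Two sides and the included angle (SAS): A = ½·a·b·sin(C) = ½·9.4·5.1·sin(70.8°)
sin(70.8°) ≈ 0.944376
A ≈ ½·47.94·0.944376 = 23.97·0.944376 ≈ 22.6367

Area = 22.64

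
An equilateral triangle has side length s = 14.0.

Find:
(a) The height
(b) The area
(a) The height splits the triangle into two 30-60-90 halves: h = s·√3/2 = 14.0·1.73205/2 ≈ 24.2487/2 ≈ 12.1244
(b) Area = (√3/4)·s² = (√3/4)·14.0² = (√3/4)·196 ≈ 0.433013·196 ≈ 84.8705

Height = 12.12, Area = 84.87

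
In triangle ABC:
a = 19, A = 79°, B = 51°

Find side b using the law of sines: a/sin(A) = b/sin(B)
a/sin(A) = b/sin(B)  ⇒  b = a·sin(B)/sin(A) = 19·sin(51°)/sin(79°)
sin(51°) ≈ 0.777146, sin(79°) ≈ 0.981627
b ≈ 19·0.777146/0.981627 ≈ 14.7658/0.981627 ≈ 15.0421

b = 15.04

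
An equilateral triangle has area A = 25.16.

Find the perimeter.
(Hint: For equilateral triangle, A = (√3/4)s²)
A = (√3/4)s²  ⇒  s² = 4A/√3 = 4·25.16/√3 = 100.64/1.73205 ≈ 58.1045
s ≈ √58.1045 ≈ 7.62263
Perimeter = 3s ≈ 3·7.62263 ≈ 22.8679

Perimeter = 22.87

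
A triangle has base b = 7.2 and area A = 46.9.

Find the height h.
A = ½·b·h  ⇒  h = 2A/b = 2·46.9/7.2 = 93.8/7.2 ≈ 13.0278

h = 13.03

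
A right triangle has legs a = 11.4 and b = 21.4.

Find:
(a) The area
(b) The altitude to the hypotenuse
(a) The legs are perpendicular, so Area = ½·a·b = ½·11.4·21.4 = ½·243.96 = 121.98
(b) Hypotenuse c = √(a² + b²) = √(129.96 + 457.96) = √587.92 ≈ 24.2471
    Area = ½·c·h_c  ⇒  h_c = 2·Area/c = 243.96/24.2471 ≈ 10.0614

Area = 121.98, h_c = 10.06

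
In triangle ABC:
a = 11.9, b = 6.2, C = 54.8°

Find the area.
Two sides and the included angle (SAS): A = ½·a·b·sin(C) = ½·11.9·6.2·sin(54.8°)
sin(54.8°) ≈ 0.817145
A ≈ ½·73.78·0.817145 = 36.89·0.817145 ≈ 30.1445

Area = 30.14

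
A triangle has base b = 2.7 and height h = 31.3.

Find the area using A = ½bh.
A = ½·b·h = ½·2.7·31.3 = ½·84.51 = 42.255

Area = 42.255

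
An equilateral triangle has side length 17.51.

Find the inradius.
r = Area/s with s the semi-perimeter.
Area = (√3/4)·17.51² = (√3/4)·306.6001 ≈ 0.433013·306.6001 ≈ 132.762
s = 3·17.51/2 = 26.265
r ≈ 132.762/26.265 ≈ 5.0547
(Equivalently r = side/(2√3) = 17.51/3.4641 ≈ 5.0547.)

r = 5.055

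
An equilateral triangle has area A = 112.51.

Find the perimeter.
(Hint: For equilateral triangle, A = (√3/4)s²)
A = (√3/4)s²  ⇒  s² = 4A/√3 = 4·112.51/√3 = 450.04/1.73205 ≈ 259.831
s ≈ √259.831 ≈ 16.1193
Perimeter = 3s ≈ 3·16.1193 ≈ 48.3578

Perimeter = 48.36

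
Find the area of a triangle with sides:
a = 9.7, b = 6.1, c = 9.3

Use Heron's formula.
s = (9.7 + 6.1 + 9.3)/2 = 25.1/2 = 12.55
s − a = 2.85, s − b = 6.45, s − c = 3.25
s(s−a)(s−b)(s−c) = 12.55·2.85·6.45·3.25 ≈ 749.776
Area = √749.776 ≈ 27.382

Area = 27.38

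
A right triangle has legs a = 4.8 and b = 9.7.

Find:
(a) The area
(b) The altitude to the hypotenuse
(a) The legs are perpendicular, so Area = ½·a·b = ½·4.8·9.7 = ½·46.56 = 23.28
(b) Hypotenuse c = √(a² + b²) = √(23.04 + 94.09) = √117.13 ≈ 10.8227
    Area = ½·c·h_c  ⇒  h_c = 2·Area/c = 46.56/10.8227 ≈ 4.30208

Area = 23.28, h_c = 4.302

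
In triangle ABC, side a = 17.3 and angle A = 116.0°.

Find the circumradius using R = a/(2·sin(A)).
R = a/(2·sin(A)) = 17.3/(2·sin(116.0°))
sin(116.0°) ≈ 0.898794
R ≈ 17.3/(2·0.898794) = 17.3/1.79759 ≈ 9.62401

R = 9.624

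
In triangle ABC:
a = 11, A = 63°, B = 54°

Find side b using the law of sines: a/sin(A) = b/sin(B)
a/sin(A) = b/sin(B)  ⇒  b = a·sin(B)/sin(A) = 11·sin(54°)/sin(63°)
sin(54°) ≈ 0.809017, sin(63°) ≈ 0.891007
b ≈ 11·0.809017/0.891007 ≈ 8.89919/0.891007 ≈ 9.98779

b = 9.988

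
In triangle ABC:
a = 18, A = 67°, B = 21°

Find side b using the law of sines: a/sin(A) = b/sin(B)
a/sin(A) = b/sin(B)  ⇒  b = a·sin(B)/sin(A) = 18·sin(21°)/sin(67°)
sin(21°) ≈ 0.358368, sin(67°) ≈ 0.920505
b ≈ 18·0.358368/0.920505 ≈ 6.45062/0.920505 ≈ 7.0077

b = 7.008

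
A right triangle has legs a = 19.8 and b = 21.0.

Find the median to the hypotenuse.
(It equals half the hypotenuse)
Hypotenuse c = √(a² + b²) = √(392.04 + 441) = √833.04 ≈ 28.8624
Median to hypotenuse = c/2 ≈ 28.8624/2 ≈ 14.4312

Median = 14.43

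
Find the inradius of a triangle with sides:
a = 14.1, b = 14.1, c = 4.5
r = Area/s where s is the semi-perimeter.
s = (14.1 + 14.1 + 4.5)/2 = 32.7/2 = 16.35
Area = √(s(s−a)(s−b)(s−c)) = √(16.35·2.25·2.25·11.85) ≈ √980.847 ≈ 31.3185
r ≈ 31.3185/16.35 ≈ 1.9155

r = 1.916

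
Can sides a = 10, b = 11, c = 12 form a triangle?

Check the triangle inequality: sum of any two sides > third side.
a + b vs c: 10 + 11 = 21 > 12  ✓
a + c vs b: 10 + 12 = 22 > 11  ✓
b + c vs a: 11 + 12 = 23 > 10  ✓

Yes, triangle inequality satisfied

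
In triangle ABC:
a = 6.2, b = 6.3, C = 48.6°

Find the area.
Two sides and the included angle (SAS): A = ½·a·b·sin(C) = ½·6.2·6.3·sin(48.6°)
sin(48.6°) ≈ 0.750111
A ≈ ½·39.06·0.750111 = 19.53·0.750111 ≈ 14.6497

Area = 14.65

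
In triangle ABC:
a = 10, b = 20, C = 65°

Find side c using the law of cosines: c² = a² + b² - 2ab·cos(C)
c² = 10² + 20² − 2·10·20·cos(65°)
cos(65°) ≈ 0.422618
c² ≈ 100 + 400 − 400·(0.422618) ≈ 500 − 169.047 ≈ 330.953
c ≈ √330.953 ≈ 18.1921

c = 18.19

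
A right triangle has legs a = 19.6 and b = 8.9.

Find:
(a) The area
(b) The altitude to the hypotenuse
(a) The legs are perpendicular, so Area = ½·a·b = ½·19.6·8.9 = ½·174.44 = 87.22
(b) Hypotenuse c = √(a² + b²) = √(384.16 + 79.21) = √463.37 ≈ 21.526
    Area = ½·c·h_c  ⇒  h_c = 2·Area/c = 174.44/21.526 ≈ 8.10368

Area = 87.22, h_c = 8.104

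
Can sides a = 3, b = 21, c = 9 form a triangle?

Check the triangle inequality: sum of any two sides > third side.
a + b vs c: 3 + 21 = 24 > 9  ✓
a + c vs b: 3 + 9 = 12 ≤ 21  ✗
b + c vs a: 21 + 9 = 30 > 3  ✓

No: 3 + 9 = 12 is not > 21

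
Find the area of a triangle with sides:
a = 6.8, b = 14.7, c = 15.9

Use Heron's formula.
s = (6.8 + 14.7 + 15.9)/2 = 37.4/2 = 18.7
s − a = 11.9, s − b = 4, s − c = 2.8
s(s−a)(s−b)(s−c) = 18.7·11.9·4·2.8 ≈ 2492.34
Area = √2492.34 ≈ 49.9233

Area = 49.92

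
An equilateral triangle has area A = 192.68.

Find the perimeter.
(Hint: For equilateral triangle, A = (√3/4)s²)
A = (√3/4)s²  ⇒  s² = 4A/√3 = 4·192.68/√3 = 770.72/1.73205 ≈ 444.975
s ≈ √444.975 ≈ 21.0944
Perimeter = 3s ≈ 3·21.0944 ≈ 63.2833

Perimeter = 63.28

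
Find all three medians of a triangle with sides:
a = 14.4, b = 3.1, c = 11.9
Median formula: m_a = ½√(2b² + 2c² − a²) (and cyclically). a² = 207.36, b² = 9.61, c² = 141.61.
m_a = ½√(2·9.61 + 2·141.61 − 207.36) = ½√95.08 ≈ ½·9.7509 ≈ 4.87545
m_b = ½√(2·207.36 + 2·141.61 − 9.61) = ½√688.33 ≈ ½·26.236 ≈ 13.118
m_c = ½√(2·207.36 + 2·9.61 − 141.61) = ½√292.33 ≈ ½·17.0977 ≈ 8.54883

m_a = 4.875, m_b = 13.12, m_c = 8.549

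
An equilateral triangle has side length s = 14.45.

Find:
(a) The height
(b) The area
(a) The height splits the triangle into two 30-60-90 halves: h = s·√3/2 = 14.45·1.73205/2 ≈ 25.0281/2 ≈ 12.5141
(b) Area = (√3/4)·s² = (√3/4)·14.45² = (√3/4)·208.8025 ≈ 0.433013·208.8025 ≈ 90.4141

Height = 12.51, Area = 90.41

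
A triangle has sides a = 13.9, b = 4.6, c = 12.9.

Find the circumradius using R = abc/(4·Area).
First find the area with Heron's formula.
s = (13.9 + 4.6 + 12.9)/2 = 15.7
Area = √(s(s−a)(s−b)(s−c)) = √(15.7·1.8·11.1·2.8) ≈ √878.321 ≈ 29.6365
abc = 13.9·4.6·12.9 = 824.826
R = abc/(4·Area) ≈ 824.826/(4·29.6365) = 824.826/118.546 ≈ 6.95786

R = 6.958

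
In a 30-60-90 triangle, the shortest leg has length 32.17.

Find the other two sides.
In a 30-60-90 triangle the sides are in ratio 1 : √3 : 2 (short leg : long leg : hypotenuse).
Long leg = 32.17·√3 ≈ 32.17·1.73205 ≈ 55.7201
Hypotenuse = 2·32.17 = 64.34

Long leg = 32.17√3 = 55.72, Hypotenuse = 64.34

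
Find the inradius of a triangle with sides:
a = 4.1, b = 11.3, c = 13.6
r = Area/s where s is the semi-perimeter.
s = (4.1 + 11.3 + 13.6)/2 = 29/2 = 14.5
Area = √(s(s−a)(s−b)(s−c)) = √(14.5·10.4·3.2·0.9) ≈ √434.304 ≈ 20.84
r ≈ 20.84/14.5 ≈ 1.43724

r = 1.437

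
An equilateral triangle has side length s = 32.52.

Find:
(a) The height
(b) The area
(a) The height splits the triangle into two 30-60-90 halves: h = s·√3/2 = 32.52·1.73205/2 ≈ 56.3263/2 ≈ 28.1631
(b) Area = (√3/4)·s² = (√3/4)·32.52² = (√3/4)·1057.5504 ≈ 0.433013·1057.5504 ≈ 457.933

Height = 28.16, Area = 457.9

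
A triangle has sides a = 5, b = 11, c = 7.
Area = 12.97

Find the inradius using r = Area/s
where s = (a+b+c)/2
s = (5 + 11 + 7)/2 = 23/2 = 11.5
r = Area/s = 12.97/11.5 ≈ 1.12783

r = 1.128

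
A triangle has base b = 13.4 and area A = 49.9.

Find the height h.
A = ½·b·h  ⇒  h = 2A/b = 2·49.9/13.4 = 99.8/13.4 ≈ 7.44776

h = 7.448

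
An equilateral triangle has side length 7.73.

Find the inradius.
r = Area/s with s the semi-perimeter.
Area = (√3/4)·7.73² = (√3/4)·59.7529 ≈ 0.433013·59.7529 ≈ 25.8738
s = 3·7.73/2 = 11.595
r ≈ 25.8738/11.595 ≈ 2.23146
(Equivalently r = side/(2√3) = 7.73/3.4641 ≈ 2.23146.)

r = 2.231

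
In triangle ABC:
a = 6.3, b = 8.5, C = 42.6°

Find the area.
Two sides and the included angle (SAS): A = ½·a·b·sin(C) = ½·6.3·8.5·sin(42.6°)
sin(42.6°) ≈ 0.676876
A ≈ ½·53.55·0.676876 = 26.775·0.676876 ≈ 18.1234

Area = 18.12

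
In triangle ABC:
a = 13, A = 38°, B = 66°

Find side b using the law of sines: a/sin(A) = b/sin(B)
a/sin(A) = b/sin(B)  ⇒  b = a·sin(B)/sin(A) = 13·sin(66°)/sin(38°)
sin(66°) ≈ 0.913545, sin(38°) ≈ 0.615661
b ≈ 13·0.913545/0.615661 ≈ 11.8761/0.615661 ≈ 19.29

b = 19.29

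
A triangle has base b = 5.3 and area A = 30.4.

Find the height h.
A = ½·b·h  ⇒  h = 2A/b = 2·30.4/5.3 = 60.8/5.3 ≈ 11.4717

h = 11.47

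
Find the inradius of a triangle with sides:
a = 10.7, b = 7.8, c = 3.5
r = Area/s where s is the semi-perimeter.
s = (10.7 + 7.8 + 3.5)/2 = 22/2 = 11
Area = √(s(s−a)(s−b)(s−c)) = √(11·0.3·3.2·7.5) ≈ √79.2 ≈ 8.89944
r ≈ 8.89944/11 ≈ 0.80904

r = 0.809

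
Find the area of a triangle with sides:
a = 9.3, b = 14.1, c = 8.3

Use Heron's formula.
s = (9.3 + 14.1 + 8.3)/2 = 31.7/2 = 15.85
s − a = 6.55, s − b = 1.75, s − c = 7.55
s(s−a)(s−b)(s−c) = 15.85·6.55·1.75·7.55 ≈ 1371.69
Area = √1371.69 ≈ 37.0363

Area = 37.04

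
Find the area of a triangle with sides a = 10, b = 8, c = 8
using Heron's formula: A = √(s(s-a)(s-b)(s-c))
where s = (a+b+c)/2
s = (10 + 8 + 8)/2 = 26/2 = 13
s − a = 3, s − b = 5, s − c = 5
s(s−a)(s−b)(s−c) = 13·3·5·5 = 975
Area = √975 ≈ 31.225

s = 13.0, Area = 31.22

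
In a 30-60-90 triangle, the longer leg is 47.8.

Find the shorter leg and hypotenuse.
In a 30-60-90 triangle the sides are in ratio 1 : √3 : 2, so short leg = long leg/√3 and hypotenuse = 2·(short leg).
Short leg = 47.8/√3 ≈ 47.8/1.73205 ≈ 27.5973
Hypotenuse = 2·27.5973 ≈ 55.1947

Short leg = 27.6, Hypotenuse = 55.19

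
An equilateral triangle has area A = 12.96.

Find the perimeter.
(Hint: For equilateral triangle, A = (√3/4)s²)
A = (√3/4)s²  ⇒  s² = 4A/√3 = 4·12.96/√3 = 51.84/1.73205 ≈ 29.9298
s ≈ √29.9298 ≈ 5.47082
Perimeter = 3s ≈ 3·5.47082 ≈ 16.4125

Perimeter = 16.41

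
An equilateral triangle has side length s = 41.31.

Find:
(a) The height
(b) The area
(a) The height splits the triangle into two 30-60-90 halves: h = s·√3/2 = 41.31·1.73205/2 ≈ 71.551/2 ≈ 35.7755
(b) Area = (√3/4)·s² = (√3/4)·41.31² = (√3/4)·1706.5161 ≈ 0.433013·1706.5161 ≈ 738.943

Height = 35.78, Area = 738.9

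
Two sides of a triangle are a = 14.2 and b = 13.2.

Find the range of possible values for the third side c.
Triangle inequality: |a − b| < c < a + b
|a − b| = |14.2 − 13.2| = 1
a + b = 14.2 + 13.2 = 27.4

1 < c < 27.4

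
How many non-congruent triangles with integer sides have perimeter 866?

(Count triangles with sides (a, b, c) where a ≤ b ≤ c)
Let a ≤ b ≤ c with a + b + c = 866. The only binding inequality is a + b > c, i.e. 866 − c > c, so c < 866/2; and c ≥ 866/3 since c is the largest side.
So 289 ≤ c ≤ 432. For each c, b runs from ⌈(866 − c)/2⌉ up to c (then a = 866 − b − c satisfies 1 ≤ a ≤ b automatically), giving c − ⌈(866 − c)/2⌉ + 1 choices.
Summing over c: 1 + 3 + 4 + 6 + … + 214 + 216  (144 terms, c = 289, …, 432) = 15624
Check (closed form: nearest integer to p²/48 for even p, (p+3)²/48 for odd p): 866²/48 = 749956/48 ≈ 15624.08 → 15624

15624 triangles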